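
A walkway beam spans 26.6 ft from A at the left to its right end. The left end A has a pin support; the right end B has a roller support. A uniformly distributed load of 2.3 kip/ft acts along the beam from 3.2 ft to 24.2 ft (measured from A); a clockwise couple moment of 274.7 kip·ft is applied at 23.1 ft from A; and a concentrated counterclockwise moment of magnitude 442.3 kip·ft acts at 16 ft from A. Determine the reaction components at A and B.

A_x = 0, A_y = 29.72 kip, B_y = 18.58 kip

Resultant of the distributed load: 2.3 × 21 = 48.3 kip at 13.7 ft from A.
Moments about A: B_y·26.6 − (2.3·21)·13.7 − 274.7 + 442.3 = 0 → B_y = 494.11/26.6 = 18.5756 ≈ 18.58 kip.
ΣF_y = 0: A_y + 18.5756 − 2.3·21 = 0 → A_y = 29.72 kip.
ΣF_x = 0: no horizontal applied forces, so A_x = 0.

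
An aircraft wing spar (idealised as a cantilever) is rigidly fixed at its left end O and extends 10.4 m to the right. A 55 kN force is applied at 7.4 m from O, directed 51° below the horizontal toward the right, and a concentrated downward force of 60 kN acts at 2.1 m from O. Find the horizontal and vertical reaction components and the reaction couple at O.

O_x = -34.61 kN, O_y = 102.7 kN, M_O = 442.3 kN·m

ΣF_x = 0: O_x + 55·cos51° = 0 → O_x = -34.61 kN.
ΣF_y = 0: O_y − 55·sin51° − 60 = 0 → O_y = 102.7 kN.
ΣM about O: M_O − 55·sin51°·7.4 − 60·2.1 = 0 → M_O = 442.3 kN·m.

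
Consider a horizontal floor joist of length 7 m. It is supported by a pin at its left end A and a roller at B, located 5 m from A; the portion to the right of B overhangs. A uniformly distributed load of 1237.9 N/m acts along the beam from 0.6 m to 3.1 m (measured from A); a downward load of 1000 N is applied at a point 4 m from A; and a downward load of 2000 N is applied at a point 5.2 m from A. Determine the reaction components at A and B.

Resultant of the distributed load: 1237.9 × 2.5 = 3094.75 N at 1.85 m from A.
Taking moments about A: B_y·5 − (1237.9·2.5)·1.85 − 1000·4 − 2000·5.2 = 0 → B_y = 20125.2875/5 = 4025.06 ≈ 4025 N.
ΣF_y = 0: A_y + 4025.06 − 1237.9·2.5 − 1000 − 2000 = 0 → A_y = 2070 N.
ΣF_x = 0: no horizontal applied forces, so A_x = 0.

A_x = 0, A_y = 2070 N, B_y = 4025 N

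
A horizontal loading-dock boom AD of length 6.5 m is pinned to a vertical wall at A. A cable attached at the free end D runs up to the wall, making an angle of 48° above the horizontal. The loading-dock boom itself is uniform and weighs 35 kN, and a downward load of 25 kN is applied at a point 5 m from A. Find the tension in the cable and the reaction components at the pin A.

T = 49.43 kN, A_x = 33.07 kN, A_y = 23.27 kN

ΣM about A: T·sin48°·6.5 − 35·3.25 − 25·5 = 0 → T = 238.75/(6.5·0.743145) = 49.4261 ≈ 49.43 kN.
ΣF_x = 0: A_x − T·cos48° = 0 → A_x = 49.4261 × 0.669131 = 33.07 kN.
ΣF_y = 0: A_y + T·sin48° − 35 − 25 = 0 → A_y = 60 − 49.4261 × 0.743145 = 23.27 kN.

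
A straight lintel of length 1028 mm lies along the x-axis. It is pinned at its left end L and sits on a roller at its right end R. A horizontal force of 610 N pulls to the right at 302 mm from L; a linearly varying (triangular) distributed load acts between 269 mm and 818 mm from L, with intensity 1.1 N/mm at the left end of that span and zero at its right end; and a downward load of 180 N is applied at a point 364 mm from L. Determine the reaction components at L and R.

Resultant of the triangular load: ½ × 1.1 × 549 = 301.95 N, acting at 452 mm from L (one-third of the span from the peak).
Moments about L: R_y·1028 − (½·1.1·549)·452 − 180·364 = 0 → R_y = 202001.4/1028 = 196.499 ≈ 196.5 N.
ΣF_y = 0: L_y + 196.499 − ½·1.1·549 − 180 = 0 → L_y = 285.5 N.
ΣF_x = 0: L_x + 610 = 0 → L_x = -610.0 N.

L_x = -610.0 N, L_y = 285.5 N, R_y = 196.5 N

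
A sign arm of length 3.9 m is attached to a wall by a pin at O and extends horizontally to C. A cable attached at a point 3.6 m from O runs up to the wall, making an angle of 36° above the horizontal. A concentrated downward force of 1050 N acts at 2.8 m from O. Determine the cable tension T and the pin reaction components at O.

ΣM about O: T·sin36°·3.6 − 1050·2.8 = 0 → T = 2940/(3.6·0.587785) = 1389.4 ≈ 1389 N.
ΣF_x = 0: O_x − T·cos36° = 0 → O_x = 1389.4 × 0.809017 = 1124 N.
ΣF_y = 0: O_y + T·sin36° − 1050 = 0 → O_y = 1050 − 1389.4 × 0.587785 = 233.3 N.

T = 1389 N, O_x = 1124 N, O_y = 233.3 N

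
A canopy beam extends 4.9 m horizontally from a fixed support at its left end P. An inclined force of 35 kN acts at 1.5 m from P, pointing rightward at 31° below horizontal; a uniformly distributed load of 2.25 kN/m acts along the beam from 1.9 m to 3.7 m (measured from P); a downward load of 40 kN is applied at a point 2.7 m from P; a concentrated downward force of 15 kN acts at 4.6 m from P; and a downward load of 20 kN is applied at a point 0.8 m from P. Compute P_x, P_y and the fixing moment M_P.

Resultant of the distributed load: 2.25 × 1.8 = 4.05 kN at 2.8 m from P.
ΣF_x = 0: P_x + 35·cos31° = 0 → P_x = -30.00 kN.
ΣF_y = 0: P_y − 35·sin31° − 2.25·1.8 − 40 − 15 − 20 = 0 → P_y = 97.08 kN.
ΣM about P: M_P − 35·sin31°·1.5 − (2.25·1.8)·2.8 − 40·2.7 − 15·4.6 − 20·0.8 = 0 → M_P = 231.4 kN·m.

P_x = -30.00 kN, P_y = 97.08 kN, M_P = 231.4 kN·m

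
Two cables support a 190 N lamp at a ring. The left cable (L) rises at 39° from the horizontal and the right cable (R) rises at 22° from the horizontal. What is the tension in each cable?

T_L = 201.4 N, T_R = 168.8 N

ΣF_x = 0: −T_L·cos39° + T_R·cos22° = 0 → T_R = 0.838179·T_L.
ΣF_y = 0: T_L·sin39° + T_R·sin22° = 190.
Substitute: T_L·(0.62932 + 0.838179·0.374607) = 190 → T_L = 201.419 ≈ 201.4 N.
Then T_R = 0.838179 × 201.419 = 168.8 N.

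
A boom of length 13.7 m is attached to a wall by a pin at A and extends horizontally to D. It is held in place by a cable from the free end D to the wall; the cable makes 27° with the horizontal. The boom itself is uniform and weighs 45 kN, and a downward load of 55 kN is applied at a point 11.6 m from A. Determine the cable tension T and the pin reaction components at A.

ΣM about A: T·sin27°·13.7 − 45·6.85 − 55·11.6 = 0 → T = 946.25/(13.7·0.45399) = 152.138 ≈ 152.1 kN.
ΣF_x = 0: A_x − T·cos27° = 0 → A_x = 152.138 × 0.891007 = 135.6 kN.
ΣF_y = 0: A_y + T·sin27° − 45 − 55 = 0 → A_y = 100 − 152.138 × 0.45399 = 30.93 kN.

T = 152.1 kN, A_x = 135.6 kN, A_y = 30.93 kN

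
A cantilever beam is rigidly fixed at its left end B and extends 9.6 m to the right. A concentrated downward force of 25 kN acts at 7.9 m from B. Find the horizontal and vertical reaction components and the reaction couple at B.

ΣF_x = 0: B_x = 0.
ΣF_y = 0: B_y − 25 = 0 → B_y = 25.00 kN.
ΣM about B: M_B − 25·7.9 = 0 → M_B = 197.5 kN·m.

B_x = 0, B_y = 25.00 kN, M_B = 197.5 kN·m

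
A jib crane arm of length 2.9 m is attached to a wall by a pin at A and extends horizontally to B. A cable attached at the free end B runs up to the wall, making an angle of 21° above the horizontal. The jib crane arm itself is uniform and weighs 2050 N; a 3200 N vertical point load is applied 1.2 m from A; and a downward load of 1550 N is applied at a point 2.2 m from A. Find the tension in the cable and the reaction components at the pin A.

T = 9836 N, A_x = 9183 N, A_y = 3275 N

ΣM about A: T·sin21°·2.9 − 2050·1.45 − 3200·1.2 − 1550·2.2 = 0 → T = 10222.5/(2.9·0.358368) = 9836.26 ≈ 9836 N.
ΣF_x = 0: A_x − T·cos21° = 0 → A_x = 9836.26 × 0.93358 = 9183 N.
ΣF_y = 0: A_y + T·sin21° − 2050 − 3200 − 1550 = 0 → A_y = 6800 − 9836.26 × 0.358368 = 3275 N.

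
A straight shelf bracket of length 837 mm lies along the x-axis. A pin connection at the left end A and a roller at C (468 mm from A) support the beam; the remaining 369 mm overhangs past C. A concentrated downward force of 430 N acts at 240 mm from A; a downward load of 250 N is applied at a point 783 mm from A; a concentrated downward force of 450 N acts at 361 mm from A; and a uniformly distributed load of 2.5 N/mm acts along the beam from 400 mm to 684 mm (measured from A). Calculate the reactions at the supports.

A_x = 0, A_y = 31.84 N, C_y = 1808 N

Resultant of the distributed load: 2.5 × 284 = 710 N at 542 mm from A.
Moments about A: C_y·468 − 430·240 − 250·783 − 450·361 − (2.5·284)·542 = 0 → C_y = 846220/468 = 1808.16 ≈ 1808 N.
ΣF_y = 0: A_y + 1808.16 − 430 − 250 − 450 − 2.5·284 = 0 → A_y = 31.84 N.
ΣF_x = 0: no horizontal applied forces, so A_x = 0.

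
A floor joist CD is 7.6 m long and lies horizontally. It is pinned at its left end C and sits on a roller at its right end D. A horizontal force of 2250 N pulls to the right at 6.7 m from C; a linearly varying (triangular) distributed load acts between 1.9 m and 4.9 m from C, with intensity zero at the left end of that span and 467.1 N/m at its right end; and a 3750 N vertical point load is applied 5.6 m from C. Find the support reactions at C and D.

Resultant of the triangular load: ½ × 467.1 × 3 = 700.65 N, acting at 3.9 m from C (one-third of the span from the peak).
Taking moments about C: D_y·7.6 − (½·467.1·3)·3.9 − 3750·5.6 = 0 → D_y = 23732.535/7.6 = 3122.7 ≈ 3123 N.
ΣF_y = 0: C_y + 3122.7 − ½·467.1·3 − 3750 = 0 → C_y = 1328 N.
ΣF_x = 0: C_x + 2250 = 0 → C_x = -2250 N.

C_x = -2250 N, C_y = 1328 N, D_y = 3123 N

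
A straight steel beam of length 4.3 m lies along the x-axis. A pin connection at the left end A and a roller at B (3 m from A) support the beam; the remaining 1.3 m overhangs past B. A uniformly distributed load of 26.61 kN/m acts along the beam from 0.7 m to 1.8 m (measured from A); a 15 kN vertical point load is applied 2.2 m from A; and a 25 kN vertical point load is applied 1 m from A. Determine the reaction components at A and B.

A_x = 0, A_y = 37.74 kN, B_y = 31.53 kN

Resultant of the distributed load: 26.61 × 1.1 = 29.271 kN at 1.25 m from A.
ΣM about A: B_y·3 − (26.61·1.1)·1.25 − 15·2.2 − 25·1 = 0 → B_y = 94.58875/3 = 31.5296 ≈ 31.53 kN.
ΣF_y = 0: A_y + 31.5296 − 26.61·1.1 − 15 − 25 = 0 → A_y = 37.74 kN.
ΣF_x = 0: no horizontal applied forces, so A_x = 0.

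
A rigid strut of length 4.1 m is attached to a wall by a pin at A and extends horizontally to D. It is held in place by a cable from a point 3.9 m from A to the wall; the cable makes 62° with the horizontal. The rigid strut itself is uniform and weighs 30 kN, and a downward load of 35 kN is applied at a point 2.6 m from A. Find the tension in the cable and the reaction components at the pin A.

ΣM about A: T·sin62°·3.9 − 30·2.05 − 35·2.6 = 0 → T = 152.5/(3.9·0.882948) = 44.2864 ≈ 44.29 kN.
ΣF_x = 0: A_x − T·cos62° = 0 → A_x = 44.2864 × 0.469472 = 20.79 kN.
ΣF_y = 0: A_y + T·sin62° − 30 − 35 = 0 → A_y = 65 − 44.2864 × 0.882948 = 25.90 kN.

T = 44.29 kN, A_x = 20.79 kN, A_y = 25.90 kN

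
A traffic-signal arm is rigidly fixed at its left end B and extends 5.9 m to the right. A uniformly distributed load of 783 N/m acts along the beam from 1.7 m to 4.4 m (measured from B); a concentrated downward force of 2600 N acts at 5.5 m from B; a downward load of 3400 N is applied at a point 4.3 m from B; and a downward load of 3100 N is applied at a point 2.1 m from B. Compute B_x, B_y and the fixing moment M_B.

B_x = 0, B_y = 11210 N, M_B = 41880 N·m

Resultant of the distributed load: 783 × 2.7 = 2114.1 N at 3.05 m from B.
ΣF_x = 0: B_x = 0.
ΣF_y = 0: B_y − 783·2.7 − 2600 − 3400 − 3100 = 0 → B_y = 11210 N.
ΣM about B: M_B − (783·2.7)·3.05 − 2600·5.5 − 3400·4.3 − 3100·2.1 = 0 → M_B = 41880 N·m.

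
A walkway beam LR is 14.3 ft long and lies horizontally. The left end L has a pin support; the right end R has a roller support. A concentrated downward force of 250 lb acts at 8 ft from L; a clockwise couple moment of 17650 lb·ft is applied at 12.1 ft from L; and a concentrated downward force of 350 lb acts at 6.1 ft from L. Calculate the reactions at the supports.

L_x = 0, L_y = -923.4 lb, R_y = 1523 lb

Moments about L: R_y·14.3 − 250·8 − 17650 − 350·6.1 = 0 → R_y = 21785/14.3 = 1523.43 ≈ 1523 lb.
ΣF_y = 0: L_y + 1523.43 − 250 − 350 = 0 → L_y = -923.4 lb.
ΣF_x = 0: no horizontal applied forces, so L_x = 0.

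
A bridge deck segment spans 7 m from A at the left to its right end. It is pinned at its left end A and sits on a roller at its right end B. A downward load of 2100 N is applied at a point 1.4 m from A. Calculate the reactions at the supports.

A_x = 0, A_y = 1680 N, B_y = 420.0 N

Taking moments about A: B_y·7 − 2100·1.4 = 0 → B_y = 2940/7 = 420.0 N.
ΣF_y = 0: A_y + 420 − 2100 = 0 → A_y = 1680 N.
ΣF_x = 0: no horizontal applied forces, so A_x = 0.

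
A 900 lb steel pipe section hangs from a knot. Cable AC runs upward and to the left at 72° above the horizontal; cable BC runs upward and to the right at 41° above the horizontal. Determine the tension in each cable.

T_AC = 737.9 lb, T_BC = 302.1 lb

ΣF_x = 0: −T_AC·cos72° + T_BC·cos41° = 0 → T_BC = 0.409452·T_AC.
ΣF_y = 0: T_AC·sin72° + T_BC·sin41° = 900.
Substitute: T_AC·(0.951057 + 0.409452·0.656059) = 900 → T_AC = 737.897 ≈ 737.9 lb.
Then T_BC = 0.409452 × 737.897 = 302.1 lb.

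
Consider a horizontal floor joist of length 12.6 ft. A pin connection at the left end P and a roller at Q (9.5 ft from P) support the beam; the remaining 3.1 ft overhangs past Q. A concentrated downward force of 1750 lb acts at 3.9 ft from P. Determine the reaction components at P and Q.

P_x = 0, P_y = 1032 lb, Q_y = 718.4 lb

Moments about P: Q_y·9.5 − 1750·3.9 = 0 → Q_y = 6825/9.5 = 718.421 ≈ 718.4 lb.
ΣF_y = 0: P_y + 718.421 − 1750 = 0 → P_y = 1032 lb.
ΣF_x = 0: no horizontal applied forces, so P_x = 0.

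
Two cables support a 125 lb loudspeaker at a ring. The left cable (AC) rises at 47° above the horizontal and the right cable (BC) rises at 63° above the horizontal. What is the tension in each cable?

T_AC = 60.39 lb, T_BC = 90.72 lb

ΣF_x = 0: −T_AC·cos47° + T_BC·cos63° = 0 → T_BC = 1.50223·T_AC.
ΣF_y = 0: T_AC·sin47° + T_BC·sin63° = 125.
Substitute: T_AC·(0.731354 + 1.50223·0.891007) = 125 → T_AC = 60.3908 ≈ 60.39 lb.
Then T_BC = 1.50223 × 60.3908 = 90.72 lb.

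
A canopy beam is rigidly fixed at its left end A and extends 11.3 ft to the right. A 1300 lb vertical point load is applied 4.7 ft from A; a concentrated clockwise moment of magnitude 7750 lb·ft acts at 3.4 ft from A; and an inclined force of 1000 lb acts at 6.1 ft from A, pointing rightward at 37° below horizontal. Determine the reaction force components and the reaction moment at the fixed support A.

A_x = -798.6 lb, A_y = 1902 lb, M_A = 17530 lb·ft

ΣF_x = 0: A_x + 1000·cos37° = 0 → A_x = -798.6 lb.
ΣF_y = 0: A_y − 1300 − 1000·sin37° = 0 → A_y = 1902 lb.
ΣM about A: M_A − 1300·4.7 − 7750 − 1000·sin37°·6.1 = 0 → M_A = 17530 lb·ft.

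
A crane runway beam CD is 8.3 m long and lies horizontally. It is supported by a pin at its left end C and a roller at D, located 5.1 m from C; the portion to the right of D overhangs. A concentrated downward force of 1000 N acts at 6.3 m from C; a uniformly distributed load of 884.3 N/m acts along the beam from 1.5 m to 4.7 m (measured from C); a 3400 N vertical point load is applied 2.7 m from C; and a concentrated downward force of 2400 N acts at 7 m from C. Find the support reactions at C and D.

C_x = 0, C_y = 1580 N, D_y = 8049 N

Resultant of the distributed load: 884.3 × 3.2 = 2829.76 N at 3.1 m from C.
Taking moments about C: D_y·5.1 − 1000·6.3 − (884.3·3.2)·3.1 − 3400·2.7 − 2400·7 = 0 → D_y = 41052.256/5.1 = 8049.46 ≈ 8049 N.
ΣF_y = 0: C_y + 8049.46 − 1000 − 884.3·3.2 − 3400 − 2400 = 0 → C_y = 1580 N.
ΣF_x = 0: no horizontal applied forces, so C_x = 0.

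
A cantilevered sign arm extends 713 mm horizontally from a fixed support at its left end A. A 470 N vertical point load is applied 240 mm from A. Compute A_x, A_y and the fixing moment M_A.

A_x = 0, A_y = 470.0 N, M_A = 112800 N·mm

ΣF_x = 0: A_x = 0.
ΣF_y = 0: A_y − 470 = 0 → A_y = 470.0 N.
ΣM about A: M_A − 470·240 = 0 → M_A = 112800 N·mm.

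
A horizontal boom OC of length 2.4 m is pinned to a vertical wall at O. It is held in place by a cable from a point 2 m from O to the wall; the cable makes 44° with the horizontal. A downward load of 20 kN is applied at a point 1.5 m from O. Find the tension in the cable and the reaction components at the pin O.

T = 21.59 kN, O_x = 15.53 kN, O_y = 5.000 kN

ΣM about O: T·sin44°·2 − 20·1.5 = 0 → T = 30/(2·0.694658) = 21.5934 ≈ 21.59 kN.
ΣF_x = 0: O_x − T·cos44° = 0 → O_x = 21.5934 × 0.71934 = 15.53 kN.
ΣF_y = 0: O_y + T·sin44° − 20 = 0 → O_y = 20 − 21.5934 × 0.694658 = 5.000 kN.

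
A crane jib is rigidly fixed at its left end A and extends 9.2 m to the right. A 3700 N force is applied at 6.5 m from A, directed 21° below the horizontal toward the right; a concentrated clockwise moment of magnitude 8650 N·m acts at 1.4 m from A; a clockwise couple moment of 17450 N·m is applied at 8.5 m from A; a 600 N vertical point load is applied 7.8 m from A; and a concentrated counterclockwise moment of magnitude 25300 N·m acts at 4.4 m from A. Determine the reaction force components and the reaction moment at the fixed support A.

A_x = -3454 N, A_y = 1926 N, M_A = 14100 N·m

ΣF_x = 0: A_x + 3700·cos21° = 0 → A_x = -3454 N.
ΣF_y = 0: A_y − 3700·sin21° − 600 = 0 → A_y = 1926 N.
ΣM about A: M_A − 3700·sin21°·6.5 − 8650 − 17450 − 600·7.8 + 25300 = 0 → M_A = 14100 N·m.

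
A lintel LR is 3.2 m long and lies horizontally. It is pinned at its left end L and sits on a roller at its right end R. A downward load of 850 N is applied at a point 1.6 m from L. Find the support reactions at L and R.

Moments about L: R_y·3.2 − 850·1.6 = 0 → R_y = 1360/3.2 = 425.0 N.
ΣF_y = 0: L_y + 425 − 850 = 0 → L_y = 425.0 N.
ΣF_x = 0: no horizontal applied forces, so L_x = 0.

L_x = 0, L_y = 425.0 N, R_y = 425.0 N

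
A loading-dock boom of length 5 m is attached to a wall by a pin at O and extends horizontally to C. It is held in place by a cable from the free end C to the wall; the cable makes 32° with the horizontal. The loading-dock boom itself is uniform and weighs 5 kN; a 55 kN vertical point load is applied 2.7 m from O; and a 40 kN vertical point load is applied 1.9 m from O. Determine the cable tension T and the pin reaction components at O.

ΣM about O: T·sin32°·5 − 5·2.5 − 55·2.7 − 40·1.9 = 0 → T = 237/(5·0.529919) = 89.4476 ≈ 89.45 kN.
ΣF_x = 0: O_x − T·cos32° = 0 → O_x = 89.4476 × 0.848048 = 75.86 kN.
ΣF_y = 0: O_y + T·sin32° − 5 − 55 − 40 = 0 → O_y = 100 − 89.4476 × 0.529919 = 52.60 kN.

T = 89.45 kN, O_x = 75.86 kN, O_y = 52.60 kN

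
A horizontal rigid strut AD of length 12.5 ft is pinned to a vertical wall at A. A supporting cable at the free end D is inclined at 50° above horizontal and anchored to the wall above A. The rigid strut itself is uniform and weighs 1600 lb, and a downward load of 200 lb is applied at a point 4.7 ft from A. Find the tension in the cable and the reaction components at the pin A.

ΣM about A: T·sin50°·12.5 − 1600·6.25 − 200·4.7 = 0 → T = 10940/(12.5·0.766044) = 1142.49 ≈ 1142 lb.
ΣF_x = 0: A_x − T·cos50° = 0 → A_x = 1142.49 × 0.642788 = 734.4 lb.
ΣF_y = 0: A_y + T·sin50° − 1600 − 200 = 0 → A_y = 1800 − 1142.49 × 0.766044 = 924.8 lb.

T = 1142 lb, A_x = 734.4 lb, A_y = 924.8 lb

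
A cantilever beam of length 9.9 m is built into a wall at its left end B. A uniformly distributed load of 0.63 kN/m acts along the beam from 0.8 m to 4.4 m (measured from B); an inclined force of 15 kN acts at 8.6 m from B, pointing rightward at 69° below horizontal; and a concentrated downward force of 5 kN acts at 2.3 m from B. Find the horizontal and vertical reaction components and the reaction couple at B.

B_x = -5.376 kN, B_y = 21.27 kN, M_B = 137.8 kN·m

Resultant of the distributed load: 0.63 × 3.6 = 2.268 kN at 2.6 m from B.
ΣF_x = 0: B_x + 15·cos69° = 0 → B_x = -5.376 kN.
ΣF_y = 0: B_y − 0.63·3.6 − 15·sin69° − 5 = 0 → B_y = 21.27 kN.
ΣM about B: M_B − (0.63·3.6)·2.6 − 15·sin69°·8.6 − 5·2.3 = 0 → M_B = 137.8 kN·m.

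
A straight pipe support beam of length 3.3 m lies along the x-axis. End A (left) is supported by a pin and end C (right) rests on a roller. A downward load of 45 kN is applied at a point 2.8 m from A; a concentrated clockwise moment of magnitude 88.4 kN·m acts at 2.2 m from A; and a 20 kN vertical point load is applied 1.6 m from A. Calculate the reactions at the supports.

Taking moments about A: C_y·3.3 − 45·2.8 − 88.4 − 20·1.6 = 0 → C_y = 246.4/3.3 = 74.6667 ≈ 74.67 kN.
ΣF_y = 0: A_y + 74.6667 − 45 − 20 = 0 → A_y = -9.667 kN.
ΣF_x = 0: no horizontal applied forces, so A_x = 0.

A_x = 0, A_y = -9.667 kN, C_y = 74.67 kN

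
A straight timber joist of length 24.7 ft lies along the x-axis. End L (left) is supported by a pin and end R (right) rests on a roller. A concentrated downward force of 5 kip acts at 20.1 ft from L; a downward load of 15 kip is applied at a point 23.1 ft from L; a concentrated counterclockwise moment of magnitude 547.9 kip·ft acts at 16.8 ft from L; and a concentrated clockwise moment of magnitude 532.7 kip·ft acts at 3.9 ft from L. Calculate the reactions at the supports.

L_x = 0, L_y = 2.518 kip, R_y = 17.48 kip

Moments about L: R_y·24.7 − 5·20.1 − 15·23.1 + 547.9 − 532.7 = 0 → R_y = 431.8/24.7 = 17.4818 ≈ 17.48 kip.
ΣF_y = 0: L_y + 17.4818 − 5 − 15 = 0 → L_y = 2.518 kip.
ΣF_x = 0: no horizontal applied forces, so L_x = 0.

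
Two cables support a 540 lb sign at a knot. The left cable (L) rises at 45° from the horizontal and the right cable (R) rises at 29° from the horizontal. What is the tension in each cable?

ΣF_x = 0: −T_L·cos45° + T_R·cos29° = 0 → T_R = 0.808473·T_L.
ΣF_y = 0: T_L·sin45° + T_R·sin29° = 540.
Substitute: T_L·(0.707107 + 0.808473·0.48481) = 540 → T_L = 491.328 ≈ 491.3 lb.
Then T_R = 0.808473 × 491.328 = 397.2 lb.

T_L = 491.3 lb, T_R = 397.2 lb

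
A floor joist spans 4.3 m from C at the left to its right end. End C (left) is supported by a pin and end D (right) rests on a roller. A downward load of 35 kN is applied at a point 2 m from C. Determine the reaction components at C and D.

C_x = 0, C_y = 18.72 kN, D_y = 16.28 kN

Moments about C: D_y·4.3 − 35·2 = 0 → D_y = 70/4.3 = 16.2791 ≈ 16.28 kN.
ΣF_y = 0: C_y + 16.2791 − 35 = 0 → C_y = 18.72 kN.
ΣF_x = 0: no horizontal applied forces, so C_x = 0.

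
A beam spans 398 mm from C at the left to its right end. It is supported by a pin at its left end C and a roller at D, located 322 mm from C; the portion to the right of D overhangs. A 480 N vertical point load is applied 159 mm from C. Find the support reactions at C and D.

Moments about C: D_y·322 − 480·159 = 0 → D_y = 76320/322 = 237.019 ≈ 237.0 N.
ΣF_y = 0: C_y + 237.019 − 480 = 0 → C_y = 243.0 N.
ΣF_x = 0: no horizontal applied forces, so C_x = 0.

C_x = 0, C_y = 243.0 N, D_y = 237.0 N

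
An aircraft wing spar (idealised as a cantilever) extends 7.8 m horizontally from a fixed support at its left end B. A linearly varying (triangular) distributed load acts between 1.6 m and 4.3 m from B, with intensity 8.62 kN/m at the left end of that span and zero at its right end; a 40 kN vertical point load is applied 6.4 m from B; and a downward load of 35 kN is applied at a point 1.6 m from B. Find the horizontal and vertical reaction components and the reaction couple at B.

Resultant of the triangular load: ½ × 8.62 × 2.7 = 11.637 kN, acting at 2.5 m from B (one-third of the span from the peak).
ΣF_x = 0: B_x = 0.
ΣF_y = 0: B_y − ½·8.62·2.7 − 40 − 35 = 0 → B_y = 86.64 kN.
ΣM about B: M_B − (½·8.62·2.7)·2.5 − 40·6.4 − 35·1.6 = 0 → M_B = 341.1 kN·m.

B_x = 0, B_y = 86.64 kN, M_B = 341.1 kN·m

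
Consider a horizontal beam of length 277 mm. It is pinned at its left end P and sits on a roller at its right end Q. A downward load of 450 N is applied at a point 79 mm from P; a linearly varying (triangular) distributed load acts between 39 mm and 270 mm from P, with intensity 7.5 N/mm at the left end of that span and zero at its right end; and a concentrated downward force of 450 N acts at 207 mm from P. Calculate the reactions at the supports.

P_x = 0, P_y = 938.9 N, Q_y = 827.4 N

Resultant of the triangular load: ½ × 7.5 × 231 = 866.25 N, acting at 116 mm from P (one-third of the span from the peak).
ΣM about P: Q_y·277 − 450·79 − (½·7.5·231)·116 − 450·207 = 0 → Q_y = 229185/277 = 827.383 ≈ 827.4 N.
ΣF_y = 0: P_y + 827.383 − 450 − ½·7.5·231 − 450 = 0 → P_y = 938.9 N.
ΣF_x = 0: no horizontal applied forces, so P_x = 0.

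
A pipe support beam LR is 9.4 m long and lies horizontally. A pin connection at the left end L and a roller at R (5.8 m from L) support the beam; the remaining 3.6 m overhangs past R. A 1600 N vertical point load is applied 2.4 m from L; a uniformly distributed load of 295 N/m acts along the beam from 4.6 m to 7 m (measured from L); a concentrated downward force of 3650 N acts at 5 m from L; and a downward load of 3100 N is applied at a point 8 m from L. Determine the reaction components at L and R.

L_x = 0, L_y = 265.5 N, R_y = 8792 N

Resultant of the distributed load: 295 × 2.4 = 708 N at 5.8 m from L.
Moments about L: R_y·5.8 − 1600·2.4 − (295·2.4)·5.8 − 3650·5 − 3100·8 = 0 → R_y = 50996.4/5.8 = 8792.48 ≈ 8792 N.
ΣF_y = 0: L_y + 8792.48 − 1600 − 295·2.4 − 3650 − 3100 = 0 → L_y = 265.5 N.
ΣF_x = 0: no horizontal applied forces, so L_x = 0.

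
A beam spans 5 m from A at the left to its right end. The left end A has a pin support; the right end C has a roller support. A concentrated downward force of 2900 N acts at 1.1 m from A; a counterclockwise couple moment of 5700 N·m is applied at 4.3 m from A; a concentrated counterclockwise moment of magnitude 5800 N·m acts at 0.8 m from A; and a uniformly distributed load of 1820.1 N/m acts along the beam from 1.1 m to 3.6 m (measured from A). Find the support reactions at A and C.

Resultant of the distributed load: 1820.1 × 2.5 = 4550.25 N at 2.35 m from A.
Taking moments about A: C_y·5 − 2900·1.1 + 5700 + 5800 − (1820.1·2.5)·2.35 = 0 → C_y = 2383.0875/5 = 476.618 ≈ 476.6 N.
ΣF_y = 0: A_y + 476.618 − 2900 − 1820.1·2.5 = 0 → A_y = 6974 N.
ΣF_x = 0: no horizontal applied forces, so A_x = 0.

A_x = 0, A_y = 6974 N, C_y = 476.6 N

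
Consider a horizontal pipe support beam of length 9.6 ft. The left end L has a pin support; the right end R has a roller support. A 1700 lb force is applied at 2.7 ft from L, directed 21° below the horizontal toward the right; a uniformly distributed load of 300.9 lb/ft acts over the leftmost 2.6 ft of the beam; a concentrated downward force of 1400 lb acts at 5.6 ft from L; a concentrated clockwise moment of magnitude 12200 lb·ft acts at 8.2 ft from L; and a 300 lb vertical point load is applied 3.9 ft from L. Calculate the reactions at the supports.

Resultant of the distributed load: 300.9 × 2.6 = 782.34 lb at 1.3 ft from L.
Taking moments about L: R_y·9.6 − 1700·sin21°·2.7 − (300.9·2.6)·1.3 − 1400·5.6 − 12200 − 300·3.9 = 0 → R_y = 23872/9.6 = 2486.67 ≈ 2487 lb.
ΣF_y = 0: L_y + 2486.67 − 1700·sin21° − 300.9·2.6 − 1400 − 300 = 0 → L_y = 604.9 lb.
ΣF_x = 0: L_x + 1700·cos21° = 0 → L_x = -1587 lb.

L_x = -1587 lb, L_y = 604.9 lb, R_y = 2487 lb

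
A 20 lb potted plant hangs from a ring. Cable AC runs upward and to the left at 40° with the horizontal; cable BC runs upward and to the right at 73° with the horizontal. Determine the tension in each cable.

T_AC = 6.352 lb, T_BC = 16.64 lb

ΣF_x = 0: −T_AC·cos40° + T_BC·cos73° = 0 → T_BC = 2.6201·T_AC.
ΣF_y = 0: T_AC·sin40° + T_BC·sin73° = 20.
Substitute: T_AC·(0.642788 + 2.6201·0.956305) = 20 → T_AC = 6.35243 ≈ 6.352 lb.
Then T_BC = 2.6201 × 6.35243 = 16.64 lb.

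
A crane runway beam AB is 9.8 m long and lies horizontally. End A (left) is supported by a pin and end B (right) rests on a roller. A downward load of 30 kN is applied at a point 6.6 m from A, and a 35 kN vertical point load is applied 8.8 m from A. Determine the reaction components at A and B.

Taking moments about A: B_y·9.8 − 30·6.6 − 35·8.8 = 0 → B_y = 506/9.8 = 51.6327 ≈ 51.63 kN.
ΣF_y = 0: A_y + 51.6327 − 30 − 35 = 0 → A_y = 13.37 kN.
ΣF_x = 0: no horizontal applied forces, so A_x = 0.

A_x = 0, A_y = 13.37 kN, B_y = 51.63 kN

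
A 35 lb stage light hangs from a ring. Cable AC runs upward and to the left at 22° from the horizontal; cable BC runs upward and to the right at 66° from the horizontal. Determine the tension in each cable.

ΣF_x = 0: −T_AC·cos22° + T_BC·cos66° = 0 → T_BC = 2.27957·T_AC.
ΣF_y = 0: T_AC·sin22° + T_BC·sin66° = 35.
Substitute: T_AC·(0.374607 + 2.27957·0.913545) = 35 → T_AC = 14.2445 ≈ 14.24 lb.
Then T_BC = 2.27957 × 14.2445 = 32.47 lb.

T_AC = 14.24 lb, T_BC = 32.47 lb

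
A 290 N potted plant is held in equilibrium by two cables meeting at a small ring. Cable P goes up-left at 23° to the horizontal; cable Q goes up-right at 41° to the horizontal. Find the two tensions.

ΣF_x = 0: −T_P·cos23° + T_Q·cos41° = 0 → T_Q = 1.21968·T_P.
ΣF_y = 0: T_P·sin23° + T_Q·sin41° = 290.
Substitute: T_P·(0.390731 + 1.21968·0.656059) = 290 → T_P = 243.511 ≈ 243.5 N.
Then T_Q = 1.21968 × 243.511 = 297.0 N.

T_P = 243.5 N, T_Q = 297.0 N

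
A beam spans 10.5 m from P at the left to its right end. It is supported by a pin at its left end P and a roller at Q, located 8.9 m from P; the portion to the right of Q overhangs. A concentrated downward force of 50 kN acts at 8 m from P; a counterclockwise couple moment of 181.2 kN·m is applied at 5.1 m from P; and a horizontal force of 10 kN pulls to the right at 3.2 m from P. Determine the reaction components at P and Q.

P_x = -10.00 kN, P_y = 25.42 kN, Q_y = 24.58 kN

Taking moments about P: Q_y·8.9 − 50·8 + 181.2 = 0 → Q_y = 218.8/8.9 = 24.5843 ≈ 24.58 kN.
ΣF_y = 0: P_y + 24.5843 − 50 = 0 → P_y = 25.42 kN.
ΣF_x = 0: P_x + 10 = 0 → P_x = -10.00 kN.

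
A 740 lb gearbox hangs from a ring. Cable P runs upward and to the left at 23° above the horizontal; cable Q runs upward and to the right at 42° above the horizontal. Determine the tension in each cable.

ΣF_x = 0: −T_P·cos23° + T_Q·cos42° = 0 → T_Q = 1.23866·T_P.
ΣF_y = 0: T_P·sin23° + T_Q·sin42° = 740.
Substitute: T_P·(0.390731 + 1.23866·0.669131) = 740 → T_P = 606.778 ≈ 606.8 lb.
Then T_Q = 1.23866 × 606.778 = 751.6 lb.

T_P = 606.8 lb, T_Q = 751.6 lb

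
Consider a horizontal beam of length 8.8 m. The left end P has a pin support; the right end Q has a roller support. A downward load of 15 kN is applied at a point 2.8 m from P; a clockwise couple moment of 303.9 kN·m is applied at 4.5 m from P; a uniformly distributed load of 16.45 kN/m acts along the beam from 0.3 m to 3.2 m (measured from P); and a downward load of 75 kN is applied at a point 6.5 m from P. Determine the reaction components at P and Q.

Resultant of the distributed load: 16.45 × 2.9 = 47.705 kN at 1.75 m from P.
ΣM about P: Q_y·8.8 − 15·2.8 − 303.9 − (16.45·2.9)·1.75 − 75·6.5 = 0 → Q_y = 916.88375/8.8 = 104.191 ≈ 104.2 kN.
ΣF_y = 0: P_y + 104.191 − 15 − 16.45·2.9 − 75 = 0 → P_y = 33.51 kN.
ΣF_x = 0: no horizontal applied forces, so P_x = 0.

P_x = 0, P_y = 33.51 kN, Q_y = 104.2 kN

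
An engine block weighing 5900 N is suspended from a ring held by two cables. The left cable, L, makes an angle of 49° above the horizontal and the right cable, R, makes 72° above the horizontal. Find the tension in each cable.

ΣF_x = 0: −T_L·cos49° + T_R·cos72° = 0 → T_R = 2.12305·T_L.
ΣF_y = 0: T_L·sin49° + T_R·sin72° = 5900.
Substitute: T_L·(0.75471 + 2.12305·0.951057) = 5900 → T_L = 2127.01 ≈ 2127 N.
Then T_R = 2.12305 × 2127.01 = 4516 N.

T_L = 2127 N, T_R = 4516 N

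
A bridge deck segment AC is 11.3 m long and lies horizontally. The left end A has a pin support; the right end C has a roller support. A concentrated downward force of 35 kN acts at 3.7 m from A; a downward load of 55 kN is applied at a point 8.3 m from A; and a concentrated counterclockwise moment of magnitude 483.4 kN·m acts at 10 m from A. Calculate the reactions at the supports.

A_x = 0, A_y = 80.92 kN, C_y = 9.080 kN

Moments about A: C_y·11.3 − 35·3.7 − 55·8.3 + 483.4 = 0 → C_y = 102.6/11.3 = 9.07965 ≈ 9.080 kN.
ΣF_y = 0: A_y + 9.07965 − 35 − 55 = 0 → A_y = 80.92 kN.
ΣF_x = 0: no horizontal applied forces, so A_x = 0.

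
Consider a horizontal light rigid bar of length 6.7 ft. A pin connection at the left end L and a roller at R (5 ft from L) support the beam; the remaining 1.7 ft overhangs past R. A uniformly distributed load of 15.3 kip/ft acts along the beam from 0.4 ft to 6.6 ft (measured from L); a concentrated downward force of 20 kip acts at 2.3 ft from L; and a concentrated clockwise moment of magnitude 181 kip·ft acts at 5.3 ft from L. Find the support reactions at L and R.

Resultant of the distributed load: 15.3 × 6.2 = 94.86 kip at 3.5 ft from L.
Moments about L: R_y·5 − (15.3·6.2)·3.5 − 20·2.3 − 181 = 0 → R_y = 559.01/5 = 111.802 ≈ 111.8 kip.
ΣF_y = 0: L_y + 111.802 − 15.3·6.2 − 20 = 0 → L_y = 3.058 kip.
ΣF_x = 0: no horizontal applied forces, so L_x = 0.

L_x = 0, L_y = 3.058 kip, R_y = 111.8 kip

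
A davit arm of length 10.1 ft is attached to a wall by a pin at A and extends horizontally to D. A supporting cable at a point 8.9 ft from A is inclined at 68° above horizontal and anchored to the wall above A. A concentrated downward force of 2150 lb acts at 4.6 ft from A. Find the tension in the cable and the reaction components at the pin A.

T = 1199 lb, A_x = 449.0 lb, A_y = 1039 lb

ΣM about A: T·sin68°·8.9 − 2150·4.6 = 0 → T = 9890/(8.9·0.927184) = 1198.51 ≈ 1199 lb.
ΣF_x = 0: A_x − T·cos68° = 0 → A_x = 1198.51 × 0.374607 = 449.0 lb.
ΣF_y = 0: A_y + T·sin68° − 2150 = 0 → A_y = 2150 − 1198.51 × 0.927184 = 1039 lb.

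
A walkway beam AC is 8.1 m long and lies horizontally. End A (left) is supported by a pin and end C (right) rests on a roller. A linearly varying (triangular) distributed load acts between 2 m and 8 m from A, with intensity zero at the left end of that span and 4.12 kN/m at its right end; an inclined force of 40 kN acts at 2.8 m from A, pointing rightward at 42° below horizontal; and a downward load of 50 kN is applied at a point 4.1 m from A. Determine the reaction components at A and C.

Resultant of the triangular load: ½ × 4.12 × 6 = 12.36 kN, acting at 6 m from A (one-third of the span from the peak).
Taking moments about A: C_y·8.1 − (½·4.12·6)·6 − 40·sin42°·2.8 − 50·4.1 = 0 → C_y = 354.103/8.1 = 43.7164 ≈ 43.72 kN.
ΣF_y = 0: A_y + 43.7164 − ½·4.12·6 − 40·sin42° − 50 = 0 → A_y = 45.41 kN.
ΣF_x = 0: A_x + 40·cos42° = 0 → A_x = -29.73 kN.

A_x = -29.73 kN, A_y = 45.41 kN, C_y = 43.72 kN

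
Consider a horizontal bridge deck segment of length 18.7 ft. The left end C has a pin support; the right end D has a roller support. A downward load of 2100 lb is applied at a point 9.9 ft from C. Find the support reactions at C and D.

C_x = 0, C_y = 988.2 lb, D_y = 1112 lb

Taking moments about C: D_y·18.7 − 2100·9.9 = 0 → D_y = 20790/18.7 = 1111.76 ≈ 1112 lb.
ΣF_y = 0: C_y + 1111.76 − 2100 = 0 → C_y = 988.2 lb.
ΣF_x = 0: no horizontal applied forces, so C_x = 0.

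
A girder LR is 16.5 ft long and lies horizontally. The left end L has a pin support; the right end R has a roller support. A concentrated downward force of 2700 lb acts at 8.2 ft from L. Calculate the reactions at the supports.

L_x = 0, L_y = 1358 lb, R_y = 1342 lb

ΣM about L: R_y·16.5 − 2700·8.2 = 0 → R_y = 22140/16.5 = 1341.82 ≈ 1342 lb.
ΣF_y = 0: L_y + 1341.82 − 2700 = 0 → L_y = 1358 lb.
ΣF_x = 0: no horizontal applied forces, so L_x = 0.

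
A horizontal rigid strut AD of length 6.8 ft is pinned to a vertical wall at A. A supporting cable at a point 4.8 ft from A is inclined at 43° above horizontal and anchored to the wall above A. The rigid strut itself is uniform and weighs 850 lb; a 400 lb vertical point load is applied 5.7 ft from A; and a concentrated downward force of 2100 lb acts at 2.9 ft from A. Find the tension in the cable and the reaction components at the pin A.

ΣM about A: T·sin43°·4.8 − 850·3.4 − 400·5.7 − 2100·2.9 = 0 → T = 11260/(4.8·0.681998) = 3439.65 ≈ 3440 lb.
ΣF_x = 0: A_x − T·cos43° = 0 → A_x = 3439.65 × 0.731354 = 2516 lb.
ΣF_y = 0: A_y + T·sin43° − 850 − 400 − 2100 = 0 → A_y = 3350 − 3439.65 × 0.681998 = 1004 lb.

T = 3440 lb, A_x = 2516 lb, A_y = 1004 lb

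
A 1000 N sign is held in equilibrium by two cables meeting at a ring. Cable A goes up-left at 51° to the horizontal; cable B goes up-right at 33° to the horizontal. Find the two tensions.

ΣF_x = 0: −T_A·cos51° + T_B·cos33° = 0 → T_B = 0.750379·T_A.
ΣF_y = 0: T_A·sin51° + T_B·sin33° = 1000.
Substitute: T_A·(0.777146 + 0.750379·0.544639) = 1000 → T_A = 843.29 ≈ 843.3 N.
Then T_B = 0.750379 × 843.29 = 632.8 N.

T_A = 843.3 N, T_B = 632.8 N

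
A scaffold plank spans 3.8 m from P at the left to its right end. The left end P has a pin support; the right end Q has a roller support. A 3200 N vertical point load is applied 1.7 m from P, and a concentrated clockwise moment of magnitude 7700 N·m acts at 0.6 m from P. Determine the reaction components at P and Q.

P_x = 0, P_y = -257.9 N, Q_y = 3458 N

Moments about P: Q_y·3.8 − 3200·1.7 − 7700 = 0 → Q_y = 13140/3.8 = 3457.89 ≈ 3458 N.
ΣF_y = 0: P_y + 3457.89 − 3200 = 0 → P_y = -257.9 N.
ΣF_x = 0: no horizontal applied forces, so P_x = 0.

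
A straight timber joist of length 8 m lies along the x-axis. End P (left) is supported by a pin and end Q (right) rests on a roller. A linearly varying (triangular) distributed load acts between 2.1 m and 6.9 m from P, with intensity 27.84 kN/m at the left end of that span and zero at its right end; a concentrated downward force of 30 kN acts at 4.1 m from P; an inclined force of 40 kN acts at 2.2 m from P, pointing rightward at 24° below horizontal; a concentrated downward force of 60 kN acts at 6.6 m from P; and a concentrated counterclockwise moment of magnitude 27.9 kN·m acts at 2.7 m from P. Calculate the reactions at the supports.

Resultant of the triangular load: ½ × 27.84 × 4.8 = 66.816 kN, acting at 3.7 m from P (one-third of the span from the peak).
Moments about P: Q_y·8 − (½·27.84·4.8)·3.7 − 30·4.1 − 40·sin24°·2.2 − 60·6.6 + 27.9 = 0 → Q_y = 774.112/8 = 96.764 ≈ 96.76 kN.
ΣF_y = 0: P_y + 96.764 − ½·27.84·4.8 − 30 − 40·sin24° − 60 = 0 → P_y = 76.32 kN.
ΣF_x = 0: P_x + 40·cos24° = 0 → P_x = -36.54 kN.

P_x = -36.54 kN, P_y = 76.32 kN, Q_y = 96.76 kN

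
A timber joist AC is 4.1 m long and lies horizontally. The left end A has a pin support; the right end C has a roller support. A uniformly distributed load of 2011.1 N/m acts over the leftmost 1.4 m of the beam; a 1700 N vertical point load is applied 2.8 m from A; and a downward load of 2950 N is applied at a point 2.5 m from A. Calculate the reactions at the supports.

A_x = 0, A_y = 4025 N, C_y = 3440 N

Resultant of the distributed load: 2011.1 × 1.4 = 2815.54 N at 0.7 m from A.
Moments about A: C_y·4.1 − (2011.1·1.4)·0.7 − 1700·2.8 − 2950·2.5 = 0 → C_y = 14105.878/4.1 = 3440.46 ≈ 3440 N.
ΣF_y = 0: A_y + 3440.46 − 2011.1·1.4 − 1700 − 2950 = 0 → A_y = 4025 N.
ΣF_x = 0: no horizontal applied forces, so A_x = 0.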